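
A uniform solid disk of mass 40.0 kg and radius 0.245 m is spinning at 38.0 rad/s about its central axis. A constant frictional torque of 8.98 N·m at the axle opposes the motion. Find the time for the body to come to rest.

I = ½MR² = (1/2)(40.0)(0.245)² = 1.201 kg·m².
The net torque has magnitude 8.98 N·m, opposing ω.
|α| = τ/I = 8.980/1.201 = 7.480 rad/s² (deceleration).
0 = ω₀ − |α|t ⇒ t = ω₀/|α| = 38.0/7.480 = 5.080 s.

t ≈ 5.08 s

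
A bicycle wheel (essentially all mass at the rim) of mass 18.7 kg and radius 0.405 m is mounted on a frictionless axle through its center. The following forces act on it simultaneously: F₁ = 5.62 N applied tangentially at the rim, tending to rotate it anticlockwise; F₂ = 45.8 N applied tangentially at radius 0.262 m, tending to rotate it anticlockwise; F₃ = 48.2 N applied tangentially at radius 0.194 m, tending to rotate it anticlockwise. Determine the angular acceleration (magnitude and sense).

α ≈ 7.70 rad/s², anticlockwise

I = MR² = (18.7)(0.405)² = 3.067 kg·m².
Taking anticlockwise as positive: τ₁ = +(5.62)(0.405) = +2.276 N·m; τ₂ = +(45.8)(0.262) = +12.00 N·m; τ₃ = +(48.2)(0.194) = +9.351 N·m.
Net torque τ = 23.63 N·m.
α = τ/I = 23.63/3.067 = 7.703 rad/s².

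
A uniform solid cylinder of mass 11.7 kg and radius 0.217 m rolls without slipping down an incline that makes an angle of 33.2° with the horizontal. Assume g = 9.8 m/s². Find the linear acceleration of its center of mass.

Translation along the incline: Mg sinθ − f = Ma.
Rotation about the center: fR = Iα with I = ½MR². No-slip gives a = αR, so f = (I/R²)a = (1/2)M a.
Substituting: Mg sinθ = (1 + 0.5000)Ma, so a = g sinθ/(1 + 0.5000) = (9.8) sin 33.2° / 1.500 = 3.577 m/s².

a ≈ 3.58 m/s²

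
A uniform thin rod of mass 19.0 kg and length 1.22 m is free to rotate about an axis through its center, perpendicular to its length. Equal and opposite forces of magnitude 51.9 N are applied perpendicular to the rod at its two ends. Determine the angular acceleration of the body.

I = (1/12)ML² = (1/12)(19.0)(1.22)² = 2.357 kg·m².
The couple gives τ = F·(L/2) + F·(L/2) = F L = (51.9)(1.22) = 63.32 N·m.
Newton's second law for rotation, τ = Iα, gives α = τ/I = 63.32/2.357 = 26.87 rad/s².

α ≈ 26.9 rad/s²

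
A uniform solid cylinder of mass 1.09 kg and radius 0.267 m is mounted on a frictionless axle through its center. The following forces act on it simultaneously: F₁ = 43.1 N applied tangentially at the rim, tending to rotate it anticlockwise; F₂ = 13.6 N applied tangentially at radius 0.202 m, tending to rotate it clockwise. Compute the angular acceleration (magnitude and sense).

α ≈ 225 rad/s², anticlockwise

I = ½MR² = (1/2)(1.09)(0.267)² = 0.03885 kg·m².
Taking anticlockwise as positive: τ₁ = +(43.1)(0.267) = +11.51 N·m; τ₂ = −(13.6)(0.202) = −2.747 N·m.
Net torque τ = 8.761 N·m.
α = τ/I = 8.761/0.03885 = 225.5 rad/s².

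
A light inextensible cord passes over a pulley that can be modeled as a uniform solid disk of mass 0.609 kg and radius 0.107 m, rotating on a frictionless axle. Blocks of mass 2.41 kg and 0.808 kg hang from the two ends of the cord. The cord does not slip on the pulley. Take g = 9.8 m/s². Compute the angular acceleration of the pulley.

I = ½MR² = (1/2)(0.609)(0.107)² = 0.003486 kg·m².
Heavier block: m₁g − T₁ = m₁a. Lighter block: T₂ − m₂g = m₂a.
Pulley: (T₁ − T₂)R = Iα = I(a/R), so T₁ − T₂ = (I/R²)a = (1/2)M_p a = 0.3045·a.
Adding the three: (m₁ − m₂)g = (m₁ + m₂ + 0.3045)a, so a = (2.41 − 0.808)(9.8)/(2.41 + 0.808 + 0.3045) = 4.457 m/s².
α = a/R = 4.457/0.107 = 41.65 rad/s².

α ≈ 41.7 rad/s²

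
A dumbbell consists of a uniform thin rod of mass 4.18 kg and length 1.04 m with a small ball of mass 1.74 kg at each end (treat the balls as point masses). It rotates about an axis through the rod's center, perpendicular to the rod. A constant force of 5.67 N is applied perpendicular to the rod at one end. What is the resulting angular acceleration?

I_rod = (1/12)ML² = (1/12)(4.18)(1.04)² = 0.3768 kg·m².
I_balls = 2·m·(L/2)² = 2(1.74)(0.5200)² = 0.9410 kg·m².
Total I = 1.318 kg·m².
τ = F·(L/2) = (5.67)(0.520) = 2.948 N·m.
α = τ/I = 2.948/1.318 = 2.237 rad/s².

α ≈ 2.24 rad/s²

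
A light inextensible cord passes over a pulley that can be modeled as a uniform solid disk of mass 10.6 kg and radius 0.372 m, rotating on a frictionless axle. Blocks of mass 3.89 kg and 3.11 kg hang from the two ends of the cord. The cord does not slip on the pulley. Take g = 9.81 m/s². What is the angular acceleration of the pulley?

α ≈ 1.67 rad/s²

I = ½MR² = (1/2)(10.6)(0.372)² = 0.7334 kg·m².
Heavier block: m₁g − T₁ = m₁a. Lighter block: T₂ − m₂g = m₂a.
Pulley: (T₁ − T₂)R = Iα = I(a/R), so T₁ − T₂ = (I/R²)a = (1/2)M_p a = 5.300·a.
Adding the three: (m₁ − m₂)g = (m₁ + m₂ + 5.300)a, so a = (3.89 − 3.11)(9.81)/(3.89 + 3.11 + 5.300) = 0.6221 m/s².
α = a/R = 0.6221/0.372 = 1.672 rad/s².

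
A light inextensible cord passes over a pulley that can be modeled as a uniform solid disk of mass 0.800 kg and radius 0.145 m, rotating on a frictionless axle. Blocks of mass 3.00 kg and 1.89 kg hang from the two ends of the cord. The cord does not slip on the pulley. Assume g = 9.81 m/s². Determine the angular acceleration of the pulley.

α ≈ 14.2 rad/s²

I = ½MR² = (1/2)(0.800)(0.145)² = 0.008410 kg·m².
Heavier block: m₁g − T₁ = m₁a. Lighter block: T₂ − m₂g = m₂a.
Pulley: (T₁ − T₂)R = Iα = I(a/R), so T₁ − T₂ = (I/R²)a = (1/2)M_p a = 0.4000·a.
Adding the three: (m₁ − m₂)g = (m₁ + m₂ + 0.4000)a, so a = (3.00 − 1.89)(9.81)/(3.00 + 1.89 + 0.4000) = 2.058 m/s².
α = a/R = 2.058/0.145 = 14.20 rad/s².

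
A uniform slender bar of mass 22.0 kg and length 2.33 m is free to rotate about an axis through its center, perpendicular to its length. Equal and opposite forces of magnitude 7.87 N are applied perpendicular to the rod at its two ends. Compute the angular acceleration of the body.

I = (1/12)ML² = (1/12)(22.0)(2.33)² = 9.953 kg·m².
The couple gives τ = F·(L/2) + F·(L/2) = F L = (7.87)(2.33) = 18.34 N·m.
Newton's second law for rotation, τ = Iα, gives α = τ/I = 18.34/9.953 = 1.842 rad/s².

α ≈ 1.84 rad/s²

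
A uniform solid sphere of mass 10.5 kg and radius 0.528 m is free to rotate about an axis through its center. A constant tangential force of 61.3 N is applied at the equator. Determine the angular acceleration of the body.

I = (2/5)MR² = (2/5)(10.5)(0.528)² = 1.171 kg·m².
τ = F R = (61.3)(0.528) = 32.37 N·m.
From τ = Iα: α = 32.37/1.171 = 27.64 rad/s².

α ≈ 27.6 rad/s²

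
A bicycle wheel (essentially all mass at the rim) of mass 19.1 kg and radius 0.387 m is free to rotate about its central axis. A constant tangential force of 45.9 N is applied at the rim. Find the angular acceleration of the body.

I = MR² = (19.1)(0.387)² = 2.861 kg·m².
τ = F R = (45.9)(0.387) = 17.76 N·m.
Newton's second law for rotation, τ = Iα, gives α = τ/I = 17.76/2.861 = 6.210 rad/s².

α ≈ 6.21 rad/s²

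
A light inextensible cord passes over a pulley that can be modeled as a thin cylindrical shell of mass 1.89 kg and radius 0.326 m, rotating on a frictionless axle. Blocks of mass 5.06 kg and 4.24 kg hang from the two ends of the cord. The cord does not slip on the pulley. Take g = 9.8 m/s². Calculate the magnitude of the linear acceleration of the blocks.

I = MR² = (1.89)(0.326)² = 0.2009 kg·m².
Heavier block: m₁g − T₁ = m₁a. Lighter block: T₂ − m₂g = m₂a.
Pulley: (T₁ − T₂)R = Iα = I(a/R), so T₁ − T₂ = (I/R²)a = 1·M_p a = 1.890·a.
Adding the three: (m₁ − m₂)g = (m₁ + m₂ + 1.890)a, so a = (5.06 − 4.24)(9.8)/(5.06 + 4.24 + 1.890) = 0.7181 m/s².

a ≈ 0.718 m/s²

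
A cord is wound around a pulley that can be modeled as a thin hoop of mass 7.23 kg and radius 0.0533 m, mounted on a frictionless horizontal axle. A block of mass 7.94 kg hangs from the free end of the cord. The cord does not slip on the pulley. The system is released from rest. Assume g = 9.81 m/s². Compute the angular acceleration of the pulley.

I = MR² = (7.23)(0.0533)² = 0.02054 kg·m².
Block: mg − T = ma. Pulley: TR = Iα. No-slip: a = αR, so T = (I/R²)a = 7.230·a.
Then mg = (m + 7.230)a, so a = (7.94)(9.81)/(7.94 + 7.230) = 5.135 m/s².
α = a/R = 5.135/0.0533 = 96.33 rad/s².

α ≈ 96.3 rad/s²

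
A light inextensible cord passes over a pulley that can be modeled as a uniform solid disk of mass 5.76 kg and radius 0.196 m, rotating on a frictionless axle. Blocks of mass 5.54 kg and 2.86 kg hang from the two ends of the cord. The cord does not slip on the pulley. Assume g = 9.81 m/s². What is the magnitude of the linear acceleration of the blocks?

a ≈ 2.33 m/s²

I = ½MR² = (1/2)(5.76)(0.196)² = 0.1106 kg·m².
Heavier block: m₁g − T₁ = m₁a. Lighter block: T₂ − m₂g = m₂a.
Pulley: (T₁ − T₂)R = Iα = I(a/R), so T₁ − T₂ = (I/R²)a = (1/2)M_p a = 2.880·a.
Adding the three: (m₁ − m₂)g = (m₁ + m₂ + 2.880)a, so a = (5.54 − 2.86)(9.81)/(5.54 + 2.86 + 2.880) = 2.331 m/s².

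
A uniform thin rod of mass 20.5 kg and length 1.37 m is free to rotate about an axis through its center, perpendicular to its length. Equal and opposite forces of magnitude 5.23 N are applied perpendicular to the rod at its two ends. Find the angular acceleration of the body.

I = (1/12)ML² = (1/12)(20.5)(1.37)² = 3.206 kg·m².
The couple gives τ = F·(L/2) + F·(L/2) = F L = (5.23)(1.37) = 7.165 N·m.
From τ = Iα: α = 7.165/3.206 = 2.235 rad/s².

α ≈ 2.23 rad/s²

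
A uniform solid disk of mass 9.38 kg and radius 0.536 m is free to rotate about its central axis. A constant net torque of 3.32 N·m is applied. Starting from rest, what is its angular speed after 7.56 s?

I = ½MR² = (1/2)(9.38)(0.536)² = 1.347 kg·m².
α = τ/I = 3.32/1.347 = 2.464 rad/s².
ω = ω₀ + αt = 0 + (2.464)(7.56) = 18.63 rad/s.

ω ≈ 18.6 rad/s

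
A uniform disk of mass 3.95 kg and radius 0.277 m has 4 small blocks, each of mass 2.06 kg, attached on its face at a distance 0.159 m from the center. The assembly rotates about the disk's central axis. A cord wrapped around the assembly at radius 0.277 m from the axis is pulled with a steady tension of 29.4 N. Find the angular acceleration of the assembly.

I_disk = ½MR² = ½(3.95)(0.277)² = 0.1515 kg·m².
I_blocks = 4·m·r² = 4(2.06)(0.159)² = 0.2083 kg·m².
Total I = 0.3599 kg·m².
τ = F r = (29.4)(0.277) = 8.144 N·m.
α = τ/I = 8.144/0.3599 = 22.63 rad/s².

α ≈ 22.6 rad/s²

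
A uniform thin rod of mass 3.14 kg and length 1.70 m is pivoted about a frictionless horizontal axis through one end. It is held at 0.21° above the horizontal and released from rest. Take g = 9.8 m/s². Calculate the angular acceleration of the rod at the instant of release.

About the pivot, I = (1/3)ML² = (1/3)(3.14)(1.70)² = 3.025 kg·m².
The weight acts at the center, a distance L/2 = 0.8500 m from the pivot; τ = Mg(L/2) cos 0.21° = 26.16 N·m.
α = τ/I = 26.16/3.025 = 8.647 rad/s².

α ≈ 8.65 rad/s²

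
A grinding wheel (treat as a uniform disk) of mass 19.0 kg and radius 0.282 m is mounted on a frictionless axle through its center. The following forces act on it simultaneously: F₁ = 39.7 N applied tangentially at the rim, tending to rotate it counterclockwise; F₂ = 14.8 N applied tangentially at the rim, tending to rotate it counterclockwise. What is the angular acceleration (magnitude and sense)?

I = ½MR² = (1/2)(19.0)(0.282)² = 0.7555 kg·m².
Taking counterclockwise as positive: τ₁ = +(39.7)(0.282) = +11.20 N·m; τ₂ = +(14.8)(0.282) = +4.174 N·m.
Net torque τ = 15.37 N·m.
α = τ/I = 15.37/0.7555 = 20.34 rad/s².

α ≈ 20.3 rad/s², counterclockwise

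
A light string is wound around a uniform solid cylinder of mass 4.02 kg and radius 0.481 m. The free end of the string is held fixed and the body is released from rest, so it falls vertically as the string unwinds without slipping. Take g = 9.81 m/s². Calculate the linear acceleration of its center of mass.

a ≈ 6.54 m/s²

Translation: Mg − T = Ma. Rotation about the center: TR = Iα with I = ½MR².
With a = αR: T = (I/R²)a = (1/2)M a, so Mg = (1 + 0.5000)Ma.
a = g/(1 + 0.5000) = 9.81/1.500 = 6.540 m/s².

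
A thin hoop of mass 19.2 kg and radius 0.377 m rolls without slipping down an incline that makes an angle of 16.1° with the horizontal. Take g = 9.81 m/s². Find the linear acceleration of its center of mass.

Translation along the incline: Mg sinθ − f = Ma.
Rotation about the center: fR = Iα with I = MR². No-slip gives a = αR, so f = (I/R²)a = M a.
Substituting: Mg sinθ = (1 + 1.000)Ma, so a = g sinθ/(1 + 1.000) = (9.81) sin 16.1° / 2.000 = 1.360 m/s².

a ≈ 1.36 m/s²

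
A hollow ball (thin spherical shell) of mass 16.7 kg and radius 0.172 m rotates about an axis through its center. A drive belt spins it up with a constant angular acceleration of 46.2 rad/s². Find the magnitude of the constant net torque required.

I = (2/3)MR² = (2/3)(16.7)(0.172)² = 0.3294 kg·m².
τ = Iα = (0.3294)(46.20) = 15.22 N·m.

τ ≈ 15.2 N·m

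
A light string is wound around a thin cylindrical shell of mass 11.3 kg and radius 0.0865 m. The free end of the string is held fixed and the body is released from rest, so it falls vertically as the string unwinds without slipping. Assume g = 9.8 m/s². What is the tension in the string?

Translation: Mg − T = Ma. Rotation about the center: TR = Iα with I = MR².
With a = αR: T = (I/R²)a = M a, so Mg = (1 + 1.000)Ma.
a = g/(1 + 1.000) = 9.8/2.000 = 4.900 m/s².
T = 1.000·M·a = (1.000)(11.3)(4.900) = 55.37 N.

T ≈ 55.4 N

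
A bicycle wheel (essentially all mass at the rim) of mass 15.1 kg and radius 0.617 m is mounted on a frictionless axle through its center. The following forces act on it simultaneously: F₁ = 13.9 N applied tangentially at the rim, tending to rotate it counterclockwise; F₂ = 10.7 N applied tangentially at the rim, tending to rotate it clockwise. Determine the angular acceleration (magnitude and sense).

I = MR² = (15.1)(0.617)² = 5.748 kg·m².
Taking counterclockwise as positive: τ₁ = +(13.9)(0.617) = +8.576 N·m; τ₂ = −(10.7)(0.617) = −6.602 N·m.
Net torque τ = 1.974 N·m.
α = τ/I = 1.974/5.748 = 0.3435 rad/s².

α ≈ 0.343 rad/s², counterclockwise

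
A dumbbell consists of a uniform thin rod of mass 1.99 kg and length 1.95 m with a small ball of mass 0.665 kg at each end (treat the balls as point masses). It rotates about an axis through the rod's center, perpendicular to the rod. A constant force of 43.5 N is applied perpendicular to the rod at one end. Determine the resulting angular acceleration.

I_rod = (1/12)ML² = (1/12)(1.99)(1.95)² = 0.6306 kg·m².
I_balls = 2·m·(L/2)² = 2(0.665)(0.9750)² = 1.264 kg·m².
Total I = 1.895 kg·m².
τ = F·(L/2) = (43.5)(0.975) = 42.41 N·m.
α = τ/I = 42.41/1.895 = 22.38 rad/s².

α ≈ 22.4 rad/s²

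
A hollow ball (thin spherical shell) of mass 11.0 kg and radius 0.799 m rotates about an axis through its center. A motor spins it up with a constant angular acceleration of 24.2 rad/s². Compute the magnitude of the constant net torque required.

τ ≈ 113 N·m

I = (2/3)MR² = (2/3)(11.0)(0.799)² = 4.682 kg·m².
τ = Iα = (4.682)(24.20) = 113.3 N·m.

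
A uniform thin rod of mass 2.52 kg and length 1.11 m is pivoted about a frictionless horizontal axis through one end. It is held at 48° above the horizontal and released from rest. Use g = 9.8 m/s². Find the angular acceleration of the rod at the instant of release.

About the pivot, I = (1/3)ML² = (1/3)(2.52)(1.11)² = 1.035 kg·m².
The weight acts at the center, a distance L/2 = 0.5550 m from the pivot; τ = Mg(L/2) cos 48° = 9.171 N·m.
α = τ/I = 9.171/1.035 = 8.861 rad/s².

α ≈ 8.86 rad/s²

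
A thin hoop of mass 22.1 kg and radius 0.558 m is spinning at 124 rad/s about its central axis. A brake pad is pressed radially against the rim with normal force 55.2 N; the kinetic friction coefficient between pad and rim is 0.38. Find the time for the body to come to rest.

t ≈ 72.9 s

I = MR² = (22.1)(0.558)² = 6.881 kg·m².
Friction force f = μN = (0.38)(55.2) = 20.98 N at the rim; torque magnitude τ = fR = 11.70 N·m, opposing ω.
|α| = τ/I = 11.70/6.881 = 1.701 rad/s² (deceleration).
0 = ω₀ − |α|t ⇒ t = ω₀/|α| = 124/1.701 = 72.90 s.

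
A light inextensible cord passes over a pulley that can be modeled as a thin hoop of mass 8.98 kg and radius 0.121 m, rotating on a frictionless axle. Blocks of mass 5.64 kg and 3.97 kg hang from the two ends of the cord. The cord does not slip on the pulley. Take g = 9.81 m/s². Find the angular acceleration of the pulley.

α ≈ 7.28 rad/s²

I = MR² = (8.98)(0.121)² = 0.1315 kg·m².
Heavier block: m₁g − T₁ = m₁a. Lighter block: T₂ − m₂g = m₂a.
Pulley: (T₁ − T₂)R = Iα = I(a/R), so T₁ − T₂ = (I/R²)a = 1·M_p a = 8.980·a.
Adding the three: (m₁ − m₂)g = (m₁ + m₂ + 8.980)a, so a = (5.64 − 3.97)(9.81)/(5.64 + 3.97 + 8.980) = 0.8813 m/s².
α = a/R = 0.8813/0.121 = 7.283 rad/s².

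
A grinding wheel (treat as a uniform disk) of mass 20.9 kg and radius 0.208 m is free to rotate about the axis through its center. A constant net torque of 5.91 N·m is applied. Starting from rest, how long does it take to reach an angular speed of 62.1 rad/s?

t ≈ 4.75 s

I = ½MR² = (1/2)(20.9)(0.208)² = 0.4521 kg·m².
α = τ/I = 5.91/0.4521 = 13.07 rad/s².
ω = αt ⇒ t = ω/α = 62.1/13.07 = 4.751 s.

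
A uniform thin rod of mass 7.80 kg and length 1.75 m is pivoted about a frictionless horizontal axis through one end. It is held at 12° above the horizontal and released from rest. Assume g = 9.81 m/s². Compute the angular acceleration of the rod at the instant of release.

α ≈ 8.22 rad/s²

About the pivot, I = (1/3)ML² = (1/3)(7.80)(1.75)² = 7.962 kg·m².
The weight acts at the center, a distance L/2 = 0.8750 m from the pivot; τ = Mg(L/2) cos 12° = 65.49 N·m.
α = τ/I = 65.49/7.962 = 8.225 rad/s².
(Equivalently α = (3g/(2L)) cos 12° = 8.225 rad/s².)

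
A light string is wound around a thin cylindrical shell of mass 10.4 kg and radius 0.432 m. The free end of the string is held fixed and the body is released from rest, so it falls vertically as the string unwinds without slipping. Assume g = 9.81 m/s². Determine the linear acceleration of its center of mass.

Translation: Mg − T = Ma. Rotation about the center: TR = Iα with I = MR².
With a = αR: T = (I/R²)a = M a, so Mg = (1 + 1.000)Ma.
a = g/(1 + 1.000) = 9.81/2.000 = 4.905 m/s².

a ≈ 4.91 m/s²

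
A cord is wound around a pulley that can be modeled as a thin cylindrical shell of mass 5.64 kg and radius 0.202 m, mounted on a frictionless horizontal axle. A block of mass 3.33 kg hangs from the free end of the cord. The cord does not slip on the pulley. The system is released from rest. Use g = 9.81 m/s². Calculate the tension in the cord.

I = MR² = (5.64)(0.202)² = 0.2301 kg·m².
Block: mg − T = ma. Pulley: TR = Iα. No-slip: a = αR, so T = (I/R²)a = 5.640·a.
Then mg = (m + 5.640)a, so a = (3.33)(9.81)/(3.33 + 5.640) = 3.642 m/s².
T = 5.640·a = 20.54 N.

T ≈ 20.5 N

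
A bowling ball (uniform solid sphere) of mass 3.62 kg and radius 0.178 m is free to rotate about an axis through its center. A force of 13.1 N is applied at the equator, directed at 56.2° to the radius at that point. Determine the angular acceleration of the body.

α ≈ 42.2 rad/s²

I = (2/5)MR² = (2/5)(3.62)(0.178)² = 0.04588 kg·m².
Only the tangential component produces torque: τ = F R sinθ = (13.1)(0.178) sin 56.2° = 1.938 N·m.
Newton's second law for rotation, τ = Iα, gives α = τ/I = 1.938/0.04588 = 42.24 rad/s².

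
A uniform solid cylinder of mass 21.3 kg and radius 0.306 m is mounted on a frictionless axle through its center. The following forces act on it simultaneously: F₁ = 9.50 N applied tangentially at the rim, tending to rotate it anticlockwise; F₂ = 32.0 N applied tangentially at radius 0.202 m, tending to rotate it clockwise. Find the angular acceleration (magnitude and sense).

α ≈ 3.57 rad/s², clockwise

I = ½MR² = (1/2)(21.3)(0.306)² = 0.9972 kg·m².
Taking anticlockwise as positive: τ₁ = +(9.50)(0.306) = +2.907 N·m; τ₂ = −(32.0)(0.202) = −6.464 N·m.
Net torque τ = -3.557 N·m.
α = τ/I = -3.557/0.9972 = -3.567 rad/s².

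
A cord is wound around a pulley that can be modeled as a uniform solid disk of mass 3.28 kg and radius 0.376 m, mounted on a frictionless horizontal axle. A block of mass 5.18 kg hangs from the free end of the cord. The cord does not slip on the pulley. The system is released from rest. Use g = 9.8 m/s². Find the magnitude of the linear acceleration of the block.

I = ½MR² = (1/2)(3.28)(0.376)² = 0.2319 kg·m².
Block: mg − T = ma. Pulley: TR = Iα. No-slip: a = αR, so T = (I/R²)a = 1.640·a.
Then mg = (m + 1.640)a, so a = (5.18)(9.8)/(5.18 + 1.640) = 7.443 m/s².

a ≈ 7.44 m/s²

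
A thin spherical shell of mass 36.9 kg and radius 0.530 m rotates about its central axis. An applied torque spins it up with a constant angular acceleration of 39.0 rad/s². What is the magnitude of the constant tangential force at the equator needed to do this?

F ≈ 508 N

I = (2/3)MR² = (2/3)(36.9)(0.530)² = 6.910 kg·m².
The required torque is τ = Iα = (6.910)(39.00) = 269.5 N·m.
A tangential force at the equator gives τ = FR, so F = τ/R = 269.5/0.530 = 508.5 N.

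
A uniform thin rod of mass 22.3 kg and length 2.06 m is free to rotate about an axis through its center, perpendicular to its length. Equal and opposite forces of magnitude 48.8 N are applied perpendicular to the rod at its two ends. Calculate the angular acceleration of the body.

α ≈ 12.7 rad/s²

I = (1/12)ML² = (1/12)(22.3)(2.06)² = 7.886 kg·m².
The couple gives τ = F·(L/2) + F·(L/2) = F L = (48.8)(2.06) = 100.5 N·m.
Newton's second law for rotation, τ = Iα, gives α = τ/I = 100.5/7.886 = 12.75 rad/s².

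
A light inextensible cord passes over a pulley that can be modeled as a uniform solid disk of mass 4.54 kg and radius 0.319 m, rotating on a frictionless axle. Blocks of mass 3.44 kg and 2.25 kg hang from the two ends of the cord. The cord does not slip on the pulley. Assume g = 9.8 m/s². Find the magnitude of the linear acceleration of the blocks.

I = ½MR² = (1/2)(4.54)(0.319)² = 0.2310 kg·m².
Heavier block: m₁g − T₁ = m₁a. Lighter block: T₂ − m₂g = m₂a.
Pulley: (T₁ − T₂)R = Iα = I(a/R), so T₁ − T₂ = (I/R²)a = (1/2)M_p a = 2.270·a.
Adding the three: (m₁ − m₂)g = (m₁ + m₂ + 2.270)a, so a = (3.44 − 2.25)(9.8)/(3.44 + 2.25 + 2.270) = 1.465 m/s².

a ≈ 1.47 m/s²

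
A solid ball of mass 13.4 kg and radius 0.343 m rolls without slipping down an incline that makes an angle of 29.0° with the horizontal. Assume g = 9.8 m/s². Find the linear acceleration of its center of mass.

a ≈ 3.39 m/s²

Translation along the incline: Mg sinθ − f = Ma.
Rotation about the center: fR = Iα with I = (2/5)MR². No-slip gives a = αR, so f = (I/R²)a = (2/5)M a.
Substituting: Mg sinθ = (1 + 0.4000)Ma, so a = g sinθ/(1 + 0.4000) = (9.8) sin 29.0° / 1.400 = 3.394 m/s².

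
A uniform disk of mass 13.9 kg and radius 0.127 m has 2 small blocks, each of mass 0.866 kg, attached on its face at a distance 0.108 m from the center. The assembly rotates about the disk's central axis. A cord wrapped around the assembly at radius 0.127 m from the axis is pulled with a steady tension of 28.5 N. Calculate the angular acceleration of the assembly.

α ≈ 27.4 rad/s²

I_disk = ½MR² = ½(13.9)(0.127)² = 0.1121 kg·m².
I_blocks = 2·m·r² = 2(0.866)(0.108)² = 0.02020 kg·m².
Total I = 0.1323 kg·m².
τ = F r = (28.5)(0.127) = 3.619 N·m.
α = τ/I = 3.619/0.1323 = 27.36 rad/s².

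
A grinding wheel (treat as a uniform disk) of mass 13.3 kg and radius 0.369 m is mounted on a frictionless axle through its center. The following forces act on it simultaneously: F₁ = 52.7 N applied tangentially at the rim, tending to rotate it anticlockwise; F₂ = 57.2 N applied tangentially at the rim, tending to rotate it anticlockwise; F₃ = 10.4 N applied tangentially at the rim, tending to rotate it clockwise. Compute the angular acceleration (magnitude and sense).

α ≈ 40.5 rad/s², anticlockwise

I = ½MR² = (1/2)(13.3)(0.369)² = 0.9055 kg·m².
Taking anticlockwise as positive: τ₁ = +(52.7)(0.369) = +19.45 N·m; τ₂ = +(57.2)(0.369) = +21.11 N·m; τ₃ = −(10.4)(0.369) = −3.838 N·m.
Net torque τ = 36.72 N·m.
α = τ/I = 36.72/0.9055 = 40.55 rad/s².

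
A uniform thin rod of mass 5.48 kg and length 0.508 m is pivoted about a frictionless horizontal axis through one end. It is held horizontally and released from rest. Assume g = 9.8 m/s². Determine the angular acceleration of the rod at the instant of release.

About the pivot, I = (1/3)ML² = (1/3)(5.48)(0.508)² = 0.4714 kg·m².
The weight acts at the center, a distance L/2 = 0.2540 m from the pivot; τ = Mg(L/2) = 13.64 N·m.
α = τ/I = 13.64/0.4714 = 28.94 rad/s².

α ≈ 28.9 rad/s²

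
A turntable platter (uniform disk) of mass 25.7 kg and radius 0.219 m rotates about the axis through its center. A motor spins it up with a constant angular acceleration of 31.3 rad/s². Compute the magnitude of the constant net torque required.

τ ≈ 19.3 N·m

I = ½MR² = (1/2)(25.7)(0.219)² = 0.6163 kg·m².
τ = Iα = (0.6163)(31.30) = 19.29 N·m.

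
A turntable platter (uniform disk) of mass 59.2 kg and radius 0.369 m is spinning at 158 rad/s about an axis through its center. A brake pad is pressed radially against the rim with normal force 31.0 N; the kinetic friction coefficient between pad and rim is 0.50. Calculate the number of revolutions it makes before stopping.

I = ½MR² = (1/2)(59.2)(0.369)² = 4.030 kg·m².
Friction force f = μN = (0.50)(31.0) = 15.50 N at the rim; torque magnitude τ = fR = 5.720 N·m, opposing ω.
|α| = τ/I = 5.720/4.030 = 1.419 rad/s² (deceleration).
ω² = ω₀² − 2|α|θ with ω = 0 ⇒ θ = ω₀²/(2|α|) = 8796 rad = 1400 rev.

≈ 1400 revolutions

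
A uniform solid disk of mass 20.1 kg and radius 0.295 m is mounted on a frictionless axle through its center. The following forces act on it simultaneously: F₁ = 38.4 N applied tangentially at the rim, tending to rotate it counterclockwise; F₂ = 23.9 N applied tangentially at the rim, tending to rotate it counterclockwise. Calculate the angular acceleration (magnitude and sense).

α ≈ 21.0 rad/s², counterclockwise

I = ½MR² = (1/2)(20.1)(0.295)² = 0.8746 kg·m².
Taking counterclockwise as positive: τ₁ = +(38.4)(0.295) = +11.33 N·m; τ₂ = +(23.9)(0.295) = +7.050 N·m.
Net torque τ = 18.38 N·m.
α = τ/I = 18.38/0.8746 = 21.01 rad/s².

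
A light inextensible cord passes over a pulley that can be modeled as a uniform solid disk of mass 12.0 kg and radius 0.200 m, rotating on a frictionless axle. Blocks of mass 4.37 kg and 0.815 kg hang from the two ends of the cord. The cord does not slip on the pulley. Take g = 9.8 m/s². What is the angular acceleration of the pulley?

α ≈ 15.6 rad/s²

I = ½MR² = (1/2)(12.0)(0.200)² = 0.2400 kg·m².
Heavier block: m₁g − T₁ = m₁a. Lighter block: T₂ − m₂g = m₂a.
Pulley: (T₁ − T₂)R = Iα = I(a/R), so T₁ − T₂ = (I/R²)a = (1/2)M_p a = 6.000·a.
Adding the three: (m₁ − m₂)g = (m₁ + m₂ + 6.000)a, so a = (4.37 − 0.815)(9.8)/(4.37 + 0.815 + 6.000) = 3.115 m/s².
α = a/R = 3.115/0.200 = 15.57 rad/s².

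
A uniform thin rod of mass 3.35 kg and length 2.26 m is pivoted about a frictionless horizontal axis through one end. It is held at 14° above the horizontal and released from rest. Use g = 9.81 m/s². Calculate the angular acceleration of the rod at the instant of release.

About the pivot, I = (1/3)ML² = (1/3)(3.35)(2.26)² = 5.703 kg·m².
The weight acts at the center, a distance L/2 = 1.130 m from the pivot; τ = Mg(L/2) cos 14° = 36.03 N·m.
α = τ/I = 36.03/5.703 = 6.318 rad/s².

α ≈ 6.32 rad/s²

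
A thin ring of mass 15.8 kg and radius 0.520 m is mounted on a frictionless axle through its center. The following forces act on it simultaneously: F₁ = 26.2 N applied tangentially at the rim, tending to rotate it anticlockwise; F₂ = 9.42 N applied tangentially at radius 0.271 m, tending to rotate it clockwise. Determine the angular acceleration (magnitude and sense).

α ≈ 2.59 rad/s², anticlockwise

I = MR² = (15.8)(0.520)² = 4.272 kg·m².
Taking anticlockwise as positive: τ₁ = +(26.2)(0.520) = +13.62 N·m; τ₂ = −(9.42)(0.271) = −2.553 N·m.
Net torque τ = 11.07 N·m.
α = τ/I = 11.07/4.272 = 2.591 rad/s².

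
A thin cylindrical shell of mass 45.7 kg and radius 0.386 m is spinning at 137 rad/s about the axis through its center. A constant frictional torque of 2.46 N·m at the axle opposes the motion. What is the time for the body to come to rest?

I = MR² = (45.7)(0.386)² = 6.809 kg·m².
The net torque has magnitude 2.46 N·m, opposing ω.
|α| = τ/I = 2.460/6.809 = 0.3613 rad/s² (deceleration).
0 = ω₀ − |α|t ⇒ t = ω₀/|α| = 137/0.3613 = 379.2 s.

t ≈ 379 s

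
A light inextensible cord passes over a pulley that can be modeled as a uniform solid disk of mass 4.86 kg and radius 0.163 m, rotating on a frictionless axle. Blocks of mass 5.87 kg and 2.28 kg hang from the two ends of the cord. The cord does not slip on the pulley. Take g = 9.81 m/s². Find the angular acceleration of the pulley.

α ≈ 20.4 rad/s²

I = ½MR² = (1/2)(4.86)(0.163)² = 0.06456 kg·m².
Heavier block: m₁g − T₁ = m₁a. Lighter block: T₂ − m₂g = m₂a.
Pulley: (T₁ − T₂)R = Iα = I(a/R), so T₁ − T₂ = (I/R²)a = (1/2)M_p a = 2.430·a.
Adding the three: (m₁ − m₂)g = (m₁ + m₂ + 2.430)a, so a = (5.87 − 2.28)(9.81)/(5.87 + 2.28 + 2.430) = 3.329 m/s².
α = a/R = 3.329/0.163 = 20.42 rad/s².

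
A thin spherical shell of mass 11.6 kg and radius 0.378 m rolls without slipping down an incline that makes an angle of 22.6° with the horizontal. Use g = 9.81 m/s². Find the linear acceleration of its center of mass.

a ≈ 2.26 m/s²

Translation along the incline: Mg sinθ − f = Ma.
Rotation about the center: fR = Iα with I = (2/3)MR². No-slip gives a = αR, so f = (I/R²)a = (2/3)M a.
Substituting: Mg sinθ = (1 + 0.6667)Ma, so a = g sinθ/(1 + 0.6667) = (9.81) sin 22.6° / 1.667 = 2.262 m/s².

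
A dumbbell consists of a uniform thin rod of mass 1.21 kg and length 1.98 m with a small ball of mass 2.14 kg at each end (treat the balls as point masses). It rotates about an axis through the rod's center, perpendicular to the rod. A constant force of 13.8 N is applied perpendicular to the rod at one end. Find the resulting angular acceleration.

α ≈ 2.98 rad/s²

I_rod = (1/12)ML² = (1/12)(1.21)(1.98)² = 0.3953 kg·m².
I_balls = 2·m·(L/2)² = 2(2.14)(0.9900)² = 4.195 kg·m².
Total I = 4.590 kg·m².
τ = F·(L/2) = (13.8)(0.990) = 13.66 N·m.
α = τ/I = 13.66/4.590 = 2.976 rad/s².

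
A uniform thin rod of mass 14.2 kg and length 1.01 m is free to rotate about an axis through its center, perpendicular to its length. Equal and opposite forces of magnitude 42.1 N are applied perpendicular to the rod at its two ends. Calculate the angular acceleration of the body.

I = (1/12)ML² = (1/12)(14.2)(1.01)² = 1.207 kg·m².
The couple gives τ = F·(L/2) + F·(L/2) = F L = (42.1)(1.01) = 42.52 N·m.
Newton's second law for rotation, τ = Iα, gives α = τ/I = 42.52/1.207 = 35.23 rad/s².

α ≈ 35.2 rad/s²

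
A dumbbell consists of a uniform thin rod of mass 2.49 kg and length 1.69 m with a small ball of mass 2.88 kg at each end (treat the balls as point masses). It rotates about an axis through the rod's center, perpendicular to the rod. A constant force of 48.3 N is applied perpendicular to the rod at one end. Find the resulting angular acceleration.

α ≈ 8.67 rad/s²

I_rod = (1/12)ML² = (1/12)(2.49)(1.69)² = 0.5926 kg·m².
I_balls = 2·m·(L/2)² = 2(2.88)(0.8450)² = 4.113 kg·m².
Total I = 4.705 kg·m².
τ = F·(L/2) = (48.3)(0.845) = 40.81 N·m.
α = τ/I = 40.81/4.705 = 8.674 rad/s².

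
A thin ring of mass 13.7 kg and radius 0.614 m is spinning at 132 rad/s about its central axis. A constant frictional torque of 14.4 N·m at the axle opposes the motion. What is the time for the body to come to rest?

I = MR² = (13.7)(0.614)² = 5.165 kg·m².
The net torque has magnitude 14.4 N·m, opposing ω.
|α| = τ/I = 14.40/5.165 = 2.788 rad/s² (deceleration).
0 = ω₀ − |α|t ⇒ t = ω₀/|α| = 132/2.788 = 47.34 s.

t ≈ 47.3 s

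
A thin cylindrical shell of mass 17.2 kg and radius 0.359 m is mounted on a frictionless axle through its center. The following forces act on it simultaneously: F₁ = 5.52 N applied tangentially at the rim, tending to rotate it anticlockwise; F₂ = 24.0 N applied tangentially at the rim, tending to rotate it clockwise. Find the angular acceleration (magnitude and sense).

α ≈ 2.99 rad/s², clockwise

I = MR² = (17.2)(0.359)² = 2.217 kg·m².
Taking anticlockwise as positive: τ₁ = +(5.52)(0.359) = +1.982 N·m; τ₂ = −(24.0)(0.359) = −8.616 N·m.
Net torque τ = -6.634 N·m.
α = τ/I = -6.634/2.217 = -2.993 rad/s².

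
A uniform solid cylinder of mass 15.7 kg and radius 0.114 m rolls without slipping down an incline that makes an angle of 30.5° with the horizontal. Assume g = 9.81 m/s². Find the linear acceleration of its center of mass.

Translation along the incline: Mg sinθ − f = Ma.
Rotation about the center: fR = Iα with I = ½MR². No-slip gives a = αR, so f = (I/R²)a = (1/2)M a.
Substituting: Mg sinθ = (1 + 0.5000)Ma, so a = g sinθ/(1 + 0.5000) = (9.81) sin 30.5° / 1.500 = 3.319 m/s².

a ≈ 3.32 m/s²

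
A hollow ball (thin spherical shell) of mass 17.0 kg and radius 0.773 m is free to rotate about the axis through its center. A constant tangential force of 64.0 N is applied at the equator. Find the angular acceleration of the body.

α ≈ 7.31 rad/s²

I = (2/3)MR² = (2/3)(17.0)(0.773)² = 6.772 kg·m².
τ = F R = (64.0)(0.773) = 49.47 N·m.
From τ = Iα: α = 49.47/6.772 = 7.305 rad/s².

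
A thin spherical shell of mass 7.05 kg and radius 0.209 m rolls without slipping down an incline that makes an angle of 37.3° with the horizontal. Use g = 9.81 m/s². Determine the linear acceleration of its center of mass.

Translation along the incline: Mg sinθ − f = Ma.
Rotation about the center: fR = Iα with I = (2/3)MR². No-slip gives a = αR, so f = (I/R²)a = (2/3)M a.
Substituting: Mg sinθ = (1 + 0.6667)Ma, so a = g sinθ/(1 + 0.6667) = (9.81) sin 37.3° / 1.667 = 3.567 m/s².

a ≈ 3.57 m/s²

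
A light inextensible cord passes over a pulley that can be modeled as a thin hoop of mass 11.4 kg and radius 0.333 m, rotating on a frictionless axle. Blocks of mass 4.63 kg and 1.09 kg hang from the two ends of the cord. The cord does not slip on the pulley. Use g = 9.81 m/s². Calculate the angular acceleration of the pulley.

I = MR² = (11.4)(0.333)² = 1.264 kg·m².
Heavier block: m₁g − T₁ = m₁a. Lighter block: T₂ − m₂g = m₂a.
Pulley: (T₁ − T₂)R = Iα = I(a/R), so T₁ − T₂ = (I/R²)a = 1·M_p a = 11.40·a.
Adding the three: (m₁ − m₂)g = (m₁ + m₂ + 11.40)a, so a = (4.63 − 1.09)(9.81)/(4.63 + 1.09 + 11.40) = 2.028 m/s².
α = a/R = 2.028/0.333 = 6.092 rad/s².

α ≈ 6.09 rad/s²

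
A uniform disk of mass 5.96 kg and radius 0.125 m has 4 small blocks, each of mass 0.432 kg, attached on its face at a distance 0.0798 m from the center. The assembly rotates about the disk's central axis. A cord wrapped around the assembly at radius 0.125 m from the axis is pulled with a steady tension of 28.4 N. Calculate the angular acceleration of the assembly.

I_disk = ½MR² = ½(5.96)(0.125)² = 0.04656 kg·m².
I_blocks = 4·m·r² = 4(0.432)(0.0798)² = 0.01100 kg·m².
Total I = 0.05757 kg·m².
τ = F r = (28.4)(0.125) = 3.550 N·m.
α = τ/I = 3.550/0.05757 = 61.67 rad/s².

α ≈ 61.7 rad/s²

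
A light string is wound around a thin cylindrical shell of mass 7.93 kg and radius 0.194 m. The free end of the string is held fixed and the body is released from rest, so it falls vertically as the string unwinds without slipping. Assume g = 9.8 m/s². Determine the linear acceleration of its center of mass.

Translation: Mg − T = Ma. Rotation about the center: TR = Iα with I = MR².
With a = αR: T = (I/R²)a = M a, so Mg = (1 + 1.000)Ma.
a = g/(1 + 1.000) = 9.8/2.000 = 4.900 m/s².

a ≈ 4.90 m/s²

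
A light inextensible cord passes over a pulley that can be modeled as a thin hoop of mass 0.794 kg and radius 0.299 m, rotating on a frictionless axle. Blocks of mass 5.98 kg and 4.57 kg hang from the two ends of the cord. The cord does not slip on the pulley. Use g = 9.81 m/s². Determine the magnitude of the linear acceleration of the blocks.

I = MR² = (0.794)(0.299)² = 0.07098 kg·m².
Heavier block: m₁g − T₁ = m₁a. Lighter block: T₂ − m₂g = m₂a.
Pulley: (T₁ − T₂)R = Iα = I(a/R), so T₁ − T₂ = (I/R²)a = 1·M_p a = 0.7940·a.
Adding the three: (m₁ − m₂)g = (m₁ + m₂ + 0.7940)a, so a = (5.98 − 4.57)(9.81)/(5.98 + 4.57 + 0.7940) = 1.219 m/s².

a ≈ 1.22 m/s²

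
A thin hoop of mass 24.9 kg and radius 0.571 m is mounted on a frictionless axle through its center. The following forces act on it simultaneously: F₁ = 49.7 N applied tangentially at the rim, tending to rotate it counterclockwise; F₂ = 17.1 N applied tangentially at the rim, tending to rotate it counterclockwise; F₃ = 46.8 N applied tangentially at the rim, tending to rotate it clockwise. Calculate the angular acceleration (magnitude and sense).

I = MR² = (24.9)(0.571)² = 8.118 kg·m².
Taking counterclockwise as positive: τ₁ = +(49.7)(0.571) = +28.38 N·m; τ₂ = +(17.1)(0.571) = +9.764 N·m; τ₃ = −(46.8)(0.571) = −26.72 N·m.
Net torque τ = 11.42 N·m.
α = τ/I = 11.42/8.118 = 1.407 rad/s².

α ≈ 1.41 rad/s², counterclockwise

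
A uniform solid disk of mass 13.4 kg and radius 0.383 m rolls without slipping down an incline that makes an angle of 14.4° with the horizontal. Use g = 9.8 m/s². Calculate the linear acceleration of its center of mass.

Translation along the incline: Mg sinθ − f = Ma.
Rotation about the center: fR = Iα with I = ½MR². No-slip gives a = αR, so f = (I/R²)a = (1/2)M a.
Substituting: Mg sinθ = (1 + 0.5000)Ma, so a = g sinθ/(1 + 0.5000) = (9.8) sin 14.4° / 1.500 = 1.625 m/s².

a ≈ 1.62 m/s²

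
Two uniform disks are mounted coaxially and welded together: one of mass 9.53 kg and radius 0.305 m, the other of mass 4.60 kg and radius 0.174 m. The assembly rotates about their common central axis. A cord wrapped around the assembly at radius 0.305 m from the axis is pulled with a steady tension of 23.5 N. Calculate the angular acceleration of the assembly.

α ≈ 14.0 rad/s²

I = ½M₁R₁² + ½M₂R₂² = ½(9.53)(0.305)² + ½(4.60)(0.174)² = 0.5129 kg·m².
τ = F r = (23.5)(0.305) = 7.167 N·m.
α = τ/I = 7.167/0.5129 = 13.97 rad/s².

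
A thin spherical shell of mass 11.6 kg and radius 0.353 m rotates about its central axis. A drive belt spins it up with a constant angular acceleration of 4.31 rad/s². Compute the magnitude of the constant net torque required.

I = (2/3)MR² = (2/3)(11.6)(0.353)² = 0.9636 kg·m².
τ = Iα = (0.9636)(4.310) = 4.153 N·m.

τ ≈ 4.15 N·m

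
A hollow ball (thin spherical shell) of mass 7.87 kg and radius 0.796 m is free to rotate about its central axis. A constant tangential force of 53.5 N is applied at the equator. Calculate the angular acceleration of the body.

I = (2/3)MR² = (2/3)(7.87)(0.796)² = 3.324 kg·m².
τ = F R = (53.5)(0.796) = 42.59 N·m.
From τ = Iα: α = 42.59/3.324 = 12.81 rad/s².

α ≈ 12.8 rad/s²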